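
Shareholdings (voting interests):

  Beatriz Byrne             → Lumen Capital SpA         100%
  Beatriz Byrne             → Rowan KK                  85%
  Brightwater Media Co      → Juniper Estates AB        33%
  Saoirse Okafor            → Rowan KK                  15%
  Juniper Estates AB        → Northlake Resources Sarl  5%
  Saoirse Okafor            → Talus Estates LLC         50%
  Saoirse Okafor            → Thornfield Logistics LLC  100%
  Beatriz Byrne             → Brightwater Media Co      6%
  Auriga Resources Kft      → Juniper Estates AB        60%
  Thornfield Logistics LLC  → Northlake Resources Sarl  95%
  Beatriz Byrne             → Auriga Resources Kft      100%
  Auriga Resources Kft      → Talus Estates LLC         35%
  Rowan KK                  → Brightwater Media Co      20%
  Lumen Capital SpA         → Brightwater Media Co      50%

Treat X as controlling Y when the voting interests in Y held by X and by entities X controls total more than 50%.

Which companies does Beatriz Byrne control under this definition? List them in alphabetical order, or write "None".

Auriga Resources Kft, Brightwater Media Co, Juniper Estates AB, Lumen Capital SpA, Rowan KK

Beatriz holds 100% of Lumen, so Beatriz controls Lumen.
Beatriz holds 85% of Rowan, so Beatriz controls Rowan.
Lumen and Beatriz and Rowan together hold 50% + 6% + 20% = 76% of Brightwater, so Beatriz controls Brightwater.
Beatriz holds 100% of Auriga, so Beatriz controls Auriga.
Brightwater and Auriga together hold 33% + 60% = 93% of Juniper, so Beatriz controls Juniper.
No other company's threshold is met.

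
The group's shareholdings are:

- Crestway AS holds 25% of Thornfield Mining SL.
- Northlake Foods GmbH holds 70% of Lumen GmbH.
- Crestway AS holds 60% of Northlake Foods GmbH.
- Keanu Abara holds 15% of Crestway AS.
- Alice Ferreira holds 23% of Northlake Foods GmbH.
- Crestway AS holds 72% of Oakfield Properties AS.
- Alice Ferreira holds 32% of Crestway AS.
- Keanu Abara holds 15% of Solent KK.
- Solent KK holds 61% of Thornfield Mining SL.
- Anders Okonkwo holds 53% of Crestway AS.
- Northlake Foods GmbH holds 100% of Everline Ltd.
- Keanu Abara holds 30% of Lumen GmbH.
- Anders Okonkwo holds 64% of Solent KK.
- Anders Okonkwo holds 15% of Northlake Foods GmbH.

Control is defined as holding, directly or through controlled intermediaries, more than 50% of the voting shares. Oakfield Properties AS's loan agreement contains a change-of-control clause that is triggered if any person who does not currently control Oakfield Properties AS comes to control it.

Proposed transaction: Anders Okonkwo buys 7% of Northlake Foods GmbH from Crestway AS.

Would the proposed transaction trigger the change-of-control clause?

No

The purchase adds only to Anders's holdings (Crestway's stake shrinks), so Anders is the only person who could newly come to control Oakfield.
Anders holds 53% of Crestway, so Anders controls Crestway.
Crestway holds 72% of Oakfield, so Anders controls Oakfield.
So Anders already controls Oakfield before the transaction.
After the purchase, Anders's direct stake in Northlake rises to 15% + 7% = 22%, and Crestway's stake falls to 53%.
Anders controlled Oakfield already, so this is not a new person acquiring control; every other person's position is unchanged or reduced.
No new person acquires control, so the clause is not triggered.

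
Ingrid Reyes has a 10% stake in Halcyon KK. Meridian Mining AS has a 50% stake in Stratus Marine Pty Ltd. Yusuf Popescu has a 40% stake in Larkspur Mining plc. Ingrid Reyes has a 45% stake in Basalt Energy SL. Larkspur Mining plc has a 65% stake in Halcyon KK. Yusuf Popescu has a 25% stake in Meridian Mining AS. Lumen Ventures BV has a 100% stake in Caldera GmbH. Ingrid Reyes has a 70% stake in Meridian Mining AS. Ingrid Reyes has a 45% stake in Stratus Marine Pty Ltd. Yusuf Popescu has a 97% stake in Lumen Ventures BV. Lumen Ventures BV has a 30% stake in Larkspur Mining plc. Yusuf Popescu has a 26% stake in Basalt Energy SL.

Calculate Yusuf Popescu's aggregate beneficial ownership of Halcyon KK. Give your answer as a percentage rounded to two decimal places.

44.92%

Yusuf reaches Halcyon along 2 paths.
Via Lumen → Larkspur: 97% × 30% × 65% = 18.915%.
Via Larkspur: 40% × 65% = 26%.
Total: 18.915% + 26% = 44.915%.
Rounded: 44.92%.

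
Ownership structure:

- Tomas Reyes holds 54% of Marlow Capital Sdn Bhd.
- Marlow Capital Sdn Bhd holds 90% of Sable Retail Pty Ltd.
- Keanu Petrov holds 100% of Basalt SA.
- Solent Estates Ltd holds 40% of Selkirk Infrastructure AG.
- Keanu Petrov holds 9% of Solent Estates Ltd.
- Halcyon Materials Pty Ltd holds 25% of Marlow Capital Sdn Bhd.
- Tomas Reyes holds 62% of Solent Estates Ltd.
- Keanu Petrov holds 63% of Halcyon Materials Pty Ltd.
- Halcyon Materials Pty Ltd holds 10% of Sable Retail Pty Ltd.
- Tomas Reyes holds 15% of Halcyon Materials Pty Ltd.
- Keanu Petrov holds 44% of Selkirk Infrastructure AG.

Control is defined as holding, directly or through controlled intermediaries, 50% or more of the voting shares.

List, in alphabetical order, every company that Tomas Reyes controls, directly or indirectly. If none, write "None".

Tomas holds 62% of Solent, so Tomas controls Solent.
Tomas holds 54% of Marlow, so Tomas controls Marlow.
Marlow holds 90% of Sable, so Tomas controls Sable.
No other company's threshold is met.

Marlow Capital Sdn Bhd, Sable Retail Pty Ltd, Solent Estates Ltd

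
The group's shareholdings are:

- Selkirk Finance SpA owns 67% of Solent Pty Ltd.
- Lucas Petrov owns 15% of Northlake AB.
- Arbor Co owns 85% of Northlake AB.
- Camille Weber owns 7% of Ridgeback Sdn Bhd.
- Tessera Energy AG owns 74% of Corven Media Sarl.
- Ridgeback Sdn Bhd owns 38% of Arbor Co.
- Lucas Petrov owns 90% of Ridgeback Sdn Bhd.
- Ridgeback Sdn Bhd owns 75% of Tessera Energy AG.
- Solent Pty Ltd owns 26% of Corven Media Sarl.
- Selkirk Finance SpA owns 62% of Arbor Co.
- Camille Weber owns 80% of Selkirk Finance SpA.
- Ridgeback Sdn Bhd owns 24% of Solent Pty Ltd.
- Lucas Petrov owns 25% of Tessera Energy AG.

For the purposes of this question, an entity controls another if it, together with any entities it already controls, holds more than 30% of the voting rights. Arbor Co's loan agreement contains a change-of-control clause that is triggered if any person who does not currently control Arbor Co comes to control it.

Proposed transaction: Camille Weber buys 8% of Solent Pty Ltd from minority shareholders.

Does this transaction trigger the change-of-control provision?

No

The purchase changes only Camille's holdings, so Camille is the only person who could newly come to control Arbor.
Camille holds 80% of Selkirk, so Camille controls Selkirk.
Selkirk holds 62% of Arbor, so Camille controls Arbor.
So Camille already controls Arbor before the transaction.
After the purchase, Camille holds 8% of Solent directly.
Camille controlled Arbor already, so this is not a new person acquiring control; every other person's position is unchanged or reduced.
No new person acquires control, so the clause is not triggered.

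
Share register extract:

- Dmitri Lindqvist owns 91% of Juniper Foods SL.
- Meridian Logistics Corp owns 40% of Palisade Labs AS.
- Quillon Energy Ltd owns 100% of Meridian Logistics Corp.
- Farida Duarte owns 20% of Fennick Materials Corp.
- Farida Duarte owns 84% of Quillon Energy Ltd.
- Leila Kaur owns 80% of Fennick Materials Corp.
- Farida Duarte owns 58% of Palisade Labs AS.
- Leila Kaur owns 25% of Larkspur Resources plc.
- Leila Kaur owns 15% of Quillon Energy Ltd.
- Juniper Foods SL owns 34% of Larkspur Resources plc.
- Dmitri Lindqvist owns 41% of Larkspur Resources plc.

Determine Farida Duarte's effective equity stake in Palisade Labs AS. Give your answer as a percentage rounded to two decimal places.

Farida reaches Palisade along 2 paths.
Via Quillon → Meridian: 84% × 100% × 40% = 33.6%.
Direct stake: 58% = 58%.
Total: 33.6% + 58% = 91.6%.
Rounded: 91.60%.

91.60%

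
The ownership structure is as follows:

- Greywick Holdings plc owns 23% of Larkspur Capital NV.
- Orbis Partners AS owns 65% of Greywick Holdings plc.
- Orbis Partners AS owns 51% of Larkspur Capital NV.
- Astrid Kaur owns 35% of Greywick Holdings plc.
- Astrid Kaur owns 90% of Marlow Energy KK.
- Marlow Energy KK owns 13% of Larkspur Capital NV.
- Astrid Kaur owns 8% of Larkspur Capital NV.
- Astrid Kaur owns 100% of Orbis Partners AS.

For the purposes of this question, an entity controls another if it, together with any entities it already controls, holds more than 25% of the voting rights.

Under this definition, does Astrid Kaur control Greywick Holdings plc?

Yes

Astrid holds 100% of Orbis, so Astrid controls Orbis.
Astrid and Orbis together hold 35% + 65% = 100% of Greywick, so Astrid controls Greywick.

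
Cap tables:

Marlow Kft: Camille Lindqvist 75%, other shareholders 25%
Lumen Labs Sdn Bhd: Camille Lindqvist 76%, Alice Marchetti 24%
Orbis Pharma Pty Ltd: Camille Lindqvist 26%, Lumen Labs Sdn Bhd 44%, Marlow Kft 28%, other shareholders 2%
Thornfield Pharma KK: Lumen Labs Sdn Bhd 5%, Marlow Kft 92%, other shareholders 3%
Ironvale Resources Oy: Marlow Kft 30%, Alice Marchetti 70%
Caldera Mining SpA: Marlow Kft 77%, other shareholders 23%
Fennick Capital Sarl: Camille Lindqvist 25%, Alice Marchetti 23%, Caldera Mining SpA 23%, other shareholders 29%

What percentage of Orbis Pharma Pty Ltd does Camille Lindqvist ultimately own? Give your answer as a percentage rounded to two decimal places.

80.44%

Camille reaches Orbis along 3 paths.
Direct stake: 26% = 26%.
Via Lumen: 76% × 44% = 33.44%.
Via Marlow: 75% × 28% = 21%.
Total: 26% + 33.44% + 21% = 80.44%.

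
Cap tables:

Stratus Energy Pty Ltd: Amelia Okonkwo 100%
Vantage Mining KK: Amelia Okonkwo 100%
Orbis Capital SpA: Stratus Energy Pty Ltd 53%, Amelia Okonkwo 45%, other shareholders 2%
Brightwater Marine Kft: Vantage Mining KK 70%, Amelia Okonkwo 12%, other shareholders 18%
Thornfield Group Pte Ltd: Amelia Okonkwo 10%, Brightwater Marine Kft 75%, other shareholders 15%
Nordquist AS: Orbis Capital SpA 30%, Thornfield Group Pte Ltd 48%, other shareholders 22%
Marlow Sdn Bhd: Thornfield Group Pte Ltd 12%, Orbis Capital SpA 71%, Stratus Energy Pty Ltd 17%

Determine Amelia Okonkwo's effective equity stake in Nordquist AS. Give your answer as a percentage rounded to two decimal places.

Amelia reaches Nordquist along 5 paths.
Via Stratus → Orbis: 100% × 53% × 30% = 15.9%.
Via Orbis: 45% × 30% = 13.5%.
Via Thornfield: 10% × 48% = 4.8%.
Via Vantage → Brightwater → Thornfield: 100% × 70% × 75% × 48% = 25.2%.
Via Brightwater → Thornfield: 12% × 75% × 48% = 4.32%.
Total: 15.9% + 13.5% + 4.8% + 25.2% + 4.32% = 63.72%.

63.72%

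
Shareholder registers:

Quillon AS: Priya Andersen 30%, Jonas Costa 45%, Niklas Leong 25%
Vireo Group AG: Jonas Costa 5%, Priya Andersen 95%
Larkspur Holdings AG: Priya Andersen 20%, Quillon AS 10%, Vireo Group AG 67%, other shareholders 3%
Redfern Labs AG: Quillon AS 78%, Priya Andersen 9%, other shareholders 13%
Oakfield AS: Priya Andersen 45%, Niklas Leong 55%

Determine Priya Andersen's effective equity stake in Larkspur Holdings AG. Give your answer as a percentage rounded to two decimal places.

Priya reaches Larkspur along 3 paths.
Direct stake: 20% = 20%.
Via Quillon: 30% × 10% = 3%.
Via Vireo: 95% × 67% = 63.65%.
Total: 20% + 3% + 63.65% = 86.65%.

86.65%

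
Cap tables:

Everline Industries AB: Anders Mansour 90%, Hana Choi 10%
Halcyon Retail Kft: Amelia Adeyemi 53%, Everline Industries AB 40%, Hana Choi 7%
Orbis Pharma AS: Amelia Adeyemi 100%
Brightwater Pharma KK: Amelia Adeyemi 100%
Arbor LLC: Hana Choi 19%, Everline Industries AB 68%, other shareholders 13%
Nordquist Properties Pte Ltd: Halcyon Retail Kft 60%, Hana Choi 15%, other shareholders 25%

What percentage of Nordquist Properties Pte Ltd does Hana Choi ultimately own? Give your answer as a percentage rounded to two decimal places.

Hana reaches Nordquist along 3 paths.
Via Everline → Halcyon: 10% × 40% × 60% = 2.4%.
Via Halcyon: 7% × 60% = 4.2%.
Direct stake: 15% = 15%.
Total: 2.4% + 4.2% + 15% = 21.6%.
Rounded: 21.60%.

21.60%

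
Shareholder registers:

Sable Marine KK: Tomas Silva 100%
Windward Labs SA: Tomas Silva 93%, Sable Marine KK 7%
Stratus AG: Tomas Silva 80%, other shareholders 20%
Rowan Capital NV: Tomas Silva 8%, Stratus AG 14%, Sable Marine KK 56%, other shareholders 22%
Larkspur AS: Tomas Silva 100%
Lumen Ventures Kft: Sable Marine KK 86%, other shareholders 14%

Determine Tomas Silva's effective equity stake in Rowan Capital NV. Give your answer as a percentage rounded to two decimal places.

75.20%

Tomas reaches Rowan along 3 paths.
Direct stake: 8% = 8%.
Via Stratus: 80% × 14% = 11.2%.
Via Sable: 100% × 56% = 56%.
Total: 8% + 11.2% + 56% = 75.2%.
Rounded: 75.20%.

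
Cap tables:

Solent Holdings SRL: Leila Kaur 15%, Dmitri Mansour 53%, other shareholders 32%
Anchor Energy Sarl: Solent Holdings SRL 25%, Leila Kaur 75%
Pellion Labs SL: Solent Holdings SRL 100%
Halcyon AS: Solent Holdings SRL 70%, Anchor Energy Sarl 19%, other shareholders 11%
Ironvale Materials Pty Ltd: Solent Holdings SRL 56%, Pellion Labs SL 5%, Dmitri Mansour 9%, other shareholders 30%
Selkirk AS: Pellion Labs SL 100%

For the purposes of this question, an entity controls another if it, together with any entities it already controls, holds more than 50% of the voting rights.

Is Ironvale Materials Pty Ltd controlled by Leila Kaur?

No

Leila holds 75% of Anchor, so Leila controls Anchor.
Neither Leila nor any entity Leila controls holds any voting interest in Ironvale.
So Leila does not control Ironvale.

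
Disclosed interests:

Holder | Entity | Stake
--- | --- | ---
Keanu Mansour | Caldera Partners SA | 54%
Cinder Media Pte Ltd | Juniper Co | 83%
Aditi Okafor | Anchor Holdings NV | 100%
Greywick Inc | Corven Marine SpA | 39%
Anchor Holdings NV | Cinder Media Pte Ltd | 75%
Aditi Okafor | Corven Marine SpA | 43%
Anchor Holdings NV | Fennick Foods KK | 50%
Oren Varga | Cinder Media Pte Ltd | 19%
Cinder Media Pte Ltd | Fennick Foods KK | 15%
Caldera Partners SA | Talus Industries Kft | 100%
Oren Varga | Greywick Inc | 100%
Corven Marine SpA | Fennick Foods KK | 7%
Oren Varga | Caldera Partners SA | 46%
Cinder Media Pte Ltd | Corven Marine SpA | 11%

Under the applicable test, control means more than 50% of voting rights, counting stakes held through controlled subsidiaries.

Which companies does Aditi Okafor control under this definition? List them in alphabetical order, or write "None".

Aditi holds 100% of Anchor, so Aditi controls Anchor.
Anchor holds 75% of Cinder, so Aditi controls Cinder.
Aditi and Cinder together hold 43% + 11% = 54% of Corven, so Aditi controls Corven.
Anchor and Cinder and Corven together hold 50% + 15% + 7% = 72% of Fennick, so Aditi controls Fennick.
Cinder holds 83% of Juniper, so Aditi controls Juniper.
No other company's threshold is met.

Anchor Holdings NV, Cinder Media Pte Ltd, Corven Marine SpA, Fennick Foods KK, Juniper Co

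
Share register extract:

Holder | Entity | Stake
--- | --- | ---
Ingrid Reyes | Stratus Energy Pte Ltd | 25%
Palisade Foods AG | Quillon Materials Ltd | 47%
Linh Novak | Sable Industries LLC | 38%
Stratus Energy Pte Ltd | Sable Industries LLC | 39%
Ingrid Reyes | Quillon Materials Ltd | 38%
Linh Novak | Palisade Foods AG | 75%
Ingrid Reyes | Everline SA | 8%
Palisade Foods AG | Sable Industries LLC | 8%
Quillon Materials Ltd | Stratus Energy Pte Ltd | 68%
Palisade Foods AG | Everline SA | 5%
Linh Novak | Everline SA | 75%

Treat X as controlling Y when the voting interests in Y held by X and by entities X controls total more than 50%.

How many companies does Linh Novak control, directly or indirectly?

2

Linh holds 75% of Palisade, so Linh controls Palisade.
Palisade and Linh together hold 5% + 75% = 80% of Everline, so Linh controls Everline.
No other company's threshold is met.
Linh controls 2 companies.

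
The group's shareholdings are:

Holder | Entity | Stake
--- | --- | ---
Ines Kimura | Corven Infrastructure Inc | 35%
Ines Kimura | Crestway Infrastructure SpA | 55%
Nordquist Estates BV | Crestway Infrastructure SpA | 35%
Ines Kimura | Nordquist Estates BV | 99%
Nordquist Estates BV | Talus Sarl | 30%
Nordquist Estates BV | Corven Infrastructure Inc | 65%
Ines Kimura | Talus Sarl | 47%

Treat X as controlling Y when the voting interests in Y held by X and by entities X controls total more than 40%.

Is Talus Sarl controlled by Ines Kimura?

Yes

Ines holds 99% of Nordquist, so Ines controls Nordquist.
Ines and Nordquist together hold 47% + 30% = 77% of Talus, so Ines controls Talus.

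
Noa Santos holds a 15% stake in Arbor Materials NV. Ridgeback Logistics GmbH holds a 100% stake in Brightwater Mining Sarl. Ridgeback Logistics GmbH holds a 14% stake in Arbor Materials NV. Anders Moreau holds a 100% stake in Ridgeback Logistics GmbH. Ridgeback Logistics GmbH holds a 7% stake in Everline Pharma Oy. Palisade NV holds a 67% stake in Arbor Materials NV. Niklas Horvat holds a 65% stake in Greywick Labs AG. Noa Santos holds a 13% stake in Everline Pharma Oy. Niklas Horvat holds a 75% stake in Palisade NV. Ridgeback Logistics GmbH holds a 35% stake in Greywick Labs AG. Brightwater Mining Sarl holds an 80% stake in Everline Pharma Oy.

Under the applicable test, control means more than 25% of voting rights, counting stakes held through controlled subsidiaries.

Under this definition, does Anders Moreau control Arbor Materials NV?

Anders holds 100% of Ridgeback, so Anders controls Ridgeback.
Ridgeback holds 35% of Greywick, so Anders controls Greywick.
Ridgeback holds 100% of Brightwater, so Anders controls Brightwater.
Ridgeback and Brightwater together hold 7% + 80% = 87% of Everline, so Anders controls Everline.
In Arbor, Anders's side holds only 14%, not > 25%.
So Anders does not control Arbor.

No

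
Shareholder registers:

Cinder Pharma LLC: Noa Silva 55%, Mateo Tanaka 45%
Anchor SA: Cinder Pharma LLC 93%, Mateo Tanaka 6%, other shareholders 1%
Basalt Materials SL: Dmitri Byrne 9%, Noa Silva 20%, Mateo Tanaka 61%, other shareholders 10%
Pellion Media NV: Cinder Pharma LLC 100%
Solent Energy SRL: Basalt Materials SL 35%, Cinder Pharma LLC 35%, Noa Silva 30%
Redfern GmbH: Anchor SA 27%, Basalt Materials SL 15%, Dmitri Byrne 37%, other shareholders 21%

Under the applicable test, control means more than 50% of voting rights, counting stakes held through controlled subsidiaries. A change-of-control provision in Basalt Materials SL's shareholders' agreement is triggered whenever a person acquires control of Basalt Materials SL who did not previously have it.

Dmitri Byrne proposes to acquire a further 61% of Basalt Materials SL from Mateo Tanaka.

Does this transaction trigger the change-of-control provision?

Yes

The purchase adds only to Dmitri's holdings (Mateo's stake shrinks), so Dmitri is the only person who could newly come to control Basalt.
Dmitri's largest direct stake is 37% in Redfern, which does not meet the threshold, so Dmitri controls no company.
In Basalt, Dmitri's side holds only 9%, not > 50%.
So before the transaction, Dmitri does not control Basalt.
After the purchase, Dmitri's direct stake in Basalt rises to 9% + 61% = 70%, and Mateo's stake falls to 0%.
Dmitri holds 70% of Basalt, so Dmitri controls Basalt.
Dmitri did not control Basalt before and does after, so the clause is triggered.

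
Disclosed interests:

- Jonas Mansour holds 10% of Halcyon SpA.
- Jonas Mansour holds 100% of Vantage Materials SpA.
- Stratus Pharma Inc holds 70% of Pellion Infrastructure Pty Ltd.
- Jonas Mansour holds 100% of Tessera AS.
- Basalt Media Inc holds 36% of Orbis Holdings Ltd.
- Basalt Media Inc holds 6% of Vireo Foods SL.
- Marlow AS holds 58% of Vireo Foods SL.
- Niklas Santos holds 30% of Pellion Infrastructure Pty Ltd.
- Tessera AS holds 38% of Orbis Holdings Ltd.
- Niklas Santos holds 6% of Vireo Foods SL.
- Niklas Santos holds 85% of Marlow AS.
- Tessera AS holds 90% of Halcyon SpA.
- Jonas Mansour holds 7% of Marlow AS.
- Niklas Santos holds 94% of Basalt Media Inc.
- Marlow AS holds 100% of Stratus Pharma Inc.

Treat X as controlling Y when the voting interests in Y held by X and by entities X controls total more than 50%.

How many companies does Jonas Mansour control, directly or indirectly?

3

Jonas holds 100% of Vantage, so Jonas controls Vantage.
Jonas holds 100% of Tessera, so Jonas controls Tessera.
Tessera and Jonas together hold 90% + 10% = 100% of Halcyon, so Jonas controls Halcyon.
No other company's threshold is met.
Jonas controls 3 companies.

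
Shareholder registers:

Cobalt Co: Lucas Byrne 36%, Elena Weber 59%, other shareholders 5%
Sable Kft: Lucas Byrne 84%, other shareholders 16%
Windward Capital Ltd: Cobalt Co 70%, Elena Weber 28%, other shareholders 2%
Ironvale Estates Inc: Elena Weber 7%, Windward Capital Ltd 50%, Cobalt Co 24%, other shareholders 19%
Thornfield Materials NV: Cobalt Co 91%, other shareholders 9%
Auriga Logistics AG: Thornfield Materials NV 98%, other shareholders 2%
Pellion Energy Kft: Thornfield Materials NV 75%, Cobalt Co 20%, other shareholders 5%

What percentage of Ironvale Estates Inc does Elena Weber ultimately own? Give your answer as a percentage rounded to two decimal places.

55.81%

Elena reaches Ironvale along 4 paths.
Direct stake: 7% = 7%.
Via Cobalt → Windward: 59% × 70% × 50% = 20.65%.
Via Windward: 28% × 50% = 14%.
Via Cobalt: 59% × 24% = 14.16%.
Total: 7% + 20.65% + 14% + 14.16% = 55.81%.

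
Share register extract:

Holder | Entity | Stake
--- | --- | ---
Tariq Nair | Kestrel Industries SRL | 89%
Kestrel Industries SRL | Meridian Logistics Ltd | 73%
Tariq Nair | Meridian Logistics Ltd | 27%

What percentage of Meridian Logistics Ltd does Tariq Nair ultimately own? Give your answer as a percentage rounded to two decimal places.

Tariq reaches Meridian along 2 paths.
Via Kestrel: 89% × 73% = 64.97%.
Direct stake: 27% = 27%.
Total: 64.97% + 27% = 91.97%.

91.97%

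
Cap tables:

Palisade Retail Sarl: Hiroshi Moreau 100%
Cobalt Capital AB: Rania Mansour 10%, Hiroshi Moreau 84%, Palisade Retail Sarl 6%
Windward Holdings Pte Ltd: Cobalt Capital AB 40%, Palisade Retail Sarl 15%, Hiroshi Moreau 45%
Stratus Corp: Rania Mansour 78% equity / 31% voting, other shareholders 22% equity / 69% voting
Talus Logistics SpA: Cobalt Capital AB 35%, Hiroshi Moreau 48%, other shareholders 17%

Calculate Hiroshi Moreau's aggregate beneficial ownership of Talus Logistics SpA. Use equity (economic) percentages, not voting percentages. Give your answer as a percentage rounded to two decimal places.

79.50%

Hiroshi reaches Talus along 3 paths.
Via Cobalt: 84% × 35% = 29.4%.
Via Palisade → Cobalt: 100% × 6% × 35% = 2.1%.
Direct stake: 48% = 48%.
Total: 29.4% + 2.1% + 48% = 79.5%.
Rounded: 79.50%.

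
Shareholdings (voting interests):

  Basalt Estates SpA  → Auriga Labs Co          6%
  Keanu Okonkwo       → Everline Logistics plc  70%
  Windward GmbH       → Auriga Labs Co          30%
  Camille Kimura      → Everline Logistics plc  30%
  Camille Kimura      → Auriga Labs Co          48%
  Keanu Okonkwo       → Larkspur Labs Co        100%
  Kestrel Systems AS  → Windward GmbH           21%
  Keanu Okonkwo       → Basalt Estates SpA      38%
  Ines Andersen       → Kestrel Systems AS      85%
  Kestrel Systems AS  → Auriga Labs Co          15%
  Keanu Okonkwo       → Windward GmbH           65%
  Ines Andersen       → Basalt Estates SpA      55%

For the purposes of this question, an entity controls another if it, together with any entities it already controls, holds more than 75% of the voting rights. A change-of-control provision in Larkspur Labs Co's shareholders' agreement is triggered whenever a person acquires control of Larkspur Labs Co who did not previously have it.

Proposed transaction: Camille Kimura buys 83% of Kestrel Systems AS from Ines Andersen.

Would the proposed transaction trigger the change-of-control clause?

The purchase adds only to Camille's holdings (Ines's stake shrinks), so Camille is the only person who could newly come to control Larkspur.
Camille's largest direct stake is 48% in Auriga, which does not meet the threshold, so Camille controls no company.
Neither Camille nor any entity Camille controls holds any voting interest in Larkspur.
So before the transaction, Camille does not control Larkspur.
After the purchase, Camille holds 83% of Kestrel directly, and Ines's stake falls to 2%.
Camille holds 83% of Kestrel, so Camille controls Kestrel.
After the transaction, neither Camille nor any entity Camille controls holds a voting interest in Larkspur, so Camille still does not control it.
No new person acquires control, so the clause is not triggered.

No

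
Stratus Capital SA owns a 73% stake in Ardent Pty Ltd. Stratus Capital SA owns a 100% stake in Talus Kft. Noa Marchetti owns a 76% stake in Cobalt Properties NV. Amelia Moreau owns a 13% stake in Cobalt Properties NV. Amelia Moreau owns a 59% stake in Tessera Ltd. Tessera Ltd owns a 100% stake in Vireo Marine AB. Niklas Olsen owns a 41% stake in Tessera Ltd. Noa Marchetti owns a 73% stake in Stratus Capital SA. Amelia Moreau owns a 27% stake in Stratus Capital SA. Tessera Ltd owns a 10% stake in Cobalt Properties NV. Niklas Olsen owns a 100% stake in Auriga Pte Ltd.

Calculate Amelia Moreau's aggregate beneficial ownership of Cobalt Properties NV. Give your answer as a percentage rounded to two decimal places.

Amelia reaches Cobalt along 2 paths.
Direct stake: 13% = 13%.
Via Tessera: 59% × 10% = 5.9%.
Total: 13% + 5.9% = 18.9%.
Rounded: 18.90%.

18.90%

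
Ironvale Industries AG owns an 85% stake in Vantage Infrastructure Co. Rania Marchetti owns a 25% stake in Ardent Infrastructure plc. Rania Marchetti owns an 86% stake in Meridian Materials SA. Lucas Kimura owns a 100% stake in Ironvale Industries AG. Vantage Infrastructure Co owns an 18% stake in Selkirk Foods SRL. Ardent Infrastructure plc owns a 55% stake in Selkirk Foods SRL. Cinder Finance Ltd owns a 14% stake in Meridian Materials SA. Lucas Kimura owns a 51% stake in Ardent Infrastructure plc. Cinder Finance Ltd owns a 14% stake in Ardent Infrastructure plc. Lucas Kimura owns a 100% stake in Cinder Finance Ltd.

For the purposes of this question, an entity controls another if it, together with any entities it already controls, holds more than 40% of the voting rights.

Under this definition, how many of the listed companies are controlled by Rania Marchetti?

1

Rania holds 86% of Meridian, so Rania controls Meridian.
No other company's threshold is met.
Rania controls 1 company.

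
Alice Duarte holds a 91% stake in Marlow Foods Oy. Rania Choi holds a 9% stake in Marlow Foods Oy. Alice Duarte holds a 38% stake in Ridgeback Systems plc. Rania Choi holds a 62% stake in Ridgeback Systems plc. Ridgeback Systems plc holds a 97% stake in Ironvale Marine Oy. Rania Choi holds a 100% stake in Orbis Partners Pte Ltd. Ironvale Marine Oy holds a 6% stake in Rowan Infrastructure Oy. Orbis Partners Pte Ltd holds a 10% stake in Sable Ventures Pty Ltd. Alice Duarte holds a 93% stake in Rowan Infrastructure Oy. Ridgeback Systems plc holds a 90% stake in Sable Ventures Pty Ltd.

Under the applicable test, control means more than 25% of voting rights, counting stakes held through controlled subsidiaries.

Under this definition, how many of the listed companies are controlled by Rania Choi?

Rania holds 100% of Orbis, so Rania controls Orbis.
Rania holds 62% of Ridgeback, so Rania controls Ridgeback.
Ridgeback holds 97% of Ironvale, so Rania controls Ironvale.
Orbis and Ridgeback together hold 10% + 90% = 100% of Sable, so Rania controls Sable.
No other company's threshold is met.
Rania controls 4 companies.

4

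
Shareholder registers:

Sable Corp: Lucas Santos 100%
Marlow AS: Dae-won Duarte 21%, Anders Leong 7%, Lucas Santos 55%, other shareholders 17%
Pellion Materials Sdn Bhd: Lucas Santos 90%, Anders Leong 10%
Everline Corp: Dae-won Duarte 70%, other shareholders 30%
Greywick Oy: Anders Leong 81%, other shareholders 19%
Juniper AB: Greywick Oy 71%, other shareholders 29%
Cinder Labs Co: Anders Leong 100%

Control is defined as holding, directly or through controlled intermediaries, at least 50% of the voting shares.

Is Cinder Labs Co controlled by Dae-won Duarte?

Dae-won holds 70% of Everline, so Dae-won controls Everline.
Neither Dae-won nor any entity Dae-won controls holds any voting interest in Cinder.
So Dae-won does not control Cinder.

No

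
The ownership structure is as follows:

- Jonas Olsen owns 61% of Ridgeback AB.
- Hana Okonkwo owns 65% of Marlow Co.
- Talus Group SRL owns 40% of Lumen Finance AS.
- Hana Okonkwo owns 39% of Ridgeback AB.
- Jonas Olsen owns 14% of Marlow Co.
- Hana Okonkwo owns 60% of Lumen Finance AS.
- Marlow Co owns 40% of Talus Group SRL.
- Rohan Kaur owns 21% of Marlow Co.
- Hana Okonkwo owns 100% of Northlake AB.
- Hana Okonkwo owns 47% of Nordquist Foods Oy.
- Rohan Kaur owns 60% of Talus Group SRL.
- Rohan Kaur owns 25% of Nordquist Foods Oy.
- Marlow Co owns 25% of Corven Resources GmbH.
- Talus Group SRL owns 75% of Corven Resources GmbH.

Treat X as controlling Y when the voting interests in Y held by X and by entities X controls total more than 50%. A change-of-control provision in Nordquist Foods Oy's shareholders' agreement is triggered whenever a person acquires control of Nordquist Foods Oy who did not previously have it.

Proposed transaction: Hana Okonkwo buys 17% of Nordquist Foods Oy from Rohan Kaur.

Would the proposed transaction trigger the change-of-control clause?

Yes

The purchase adds only to Hana's holdings (Rohan's stake shrinks), so Hana is the only person who could newly come to control Nordquist.
Hana holds 65% of Marlow, so Hana controls Marlow.
Hana holds 100% of Northlake, so Hana controls Northlake.
Hana holds 60% of Lumen, so Hana controls Lumen.
In Nordquist, Hana's side holds only 47%, not > 50%.
So before the transaction, Hana does not control Nordquist.
After the purchase, Hana's direct stake in Nordquist rises to 47% + 17% = 64%, and Rohan's stake falls to 8%.
Hana holds 64% of Nordquist, so Hana controls Nordquist.
Hana did not control Nordquist before and does after, so the clause is triggered.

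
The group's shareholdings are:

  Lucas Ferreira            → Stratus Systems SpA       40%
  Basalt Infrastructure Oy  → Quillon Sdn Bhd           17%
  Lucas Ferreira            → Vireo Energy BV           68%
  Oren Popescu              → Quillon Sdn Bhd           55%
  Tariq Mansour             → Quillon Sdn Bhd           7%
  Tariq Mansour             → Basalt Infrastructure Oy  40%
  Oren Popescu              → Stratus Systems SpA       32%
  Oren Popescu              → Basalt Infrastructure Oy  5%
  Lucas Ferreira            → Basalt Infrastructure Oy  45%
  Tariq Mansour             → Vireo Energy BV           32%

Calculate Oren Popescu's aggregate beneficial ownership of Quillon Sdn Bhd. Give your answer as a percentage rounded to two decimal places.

Oren reaches Quillon along 2 paths.
Direct stake: 55% = 55%.
Via Basalt: 5% × 17% = 0.85%.
Total: 55% + 0.85% = 55.85%.

55.85%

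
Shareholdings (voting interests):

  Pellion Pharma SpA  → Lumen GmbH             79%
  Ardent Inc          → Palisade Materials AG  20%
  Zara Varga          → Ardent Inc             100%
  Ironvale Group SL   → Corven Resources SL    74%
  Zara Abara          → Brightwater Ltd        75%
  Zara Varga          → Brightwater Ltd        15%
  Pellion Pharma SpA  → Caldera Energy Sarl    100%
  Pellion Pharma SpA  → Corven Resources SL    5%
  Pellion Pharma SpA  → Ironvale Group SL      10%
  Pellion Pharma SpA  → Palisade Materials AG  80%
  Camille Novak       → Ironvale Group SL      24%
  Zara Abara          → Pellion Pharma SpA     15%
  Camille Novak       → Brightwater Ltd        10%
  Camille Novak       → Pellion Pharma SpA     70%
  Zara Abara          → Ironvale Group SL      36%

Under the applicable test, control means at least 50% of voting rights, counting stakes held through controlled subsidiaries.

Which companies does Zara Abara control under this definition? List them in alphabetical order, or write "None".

Zara Abara holds 75% of Brightwater, so Zara Abara controls Brightwater.
No other company's threshold is met.

Brightwater Ltd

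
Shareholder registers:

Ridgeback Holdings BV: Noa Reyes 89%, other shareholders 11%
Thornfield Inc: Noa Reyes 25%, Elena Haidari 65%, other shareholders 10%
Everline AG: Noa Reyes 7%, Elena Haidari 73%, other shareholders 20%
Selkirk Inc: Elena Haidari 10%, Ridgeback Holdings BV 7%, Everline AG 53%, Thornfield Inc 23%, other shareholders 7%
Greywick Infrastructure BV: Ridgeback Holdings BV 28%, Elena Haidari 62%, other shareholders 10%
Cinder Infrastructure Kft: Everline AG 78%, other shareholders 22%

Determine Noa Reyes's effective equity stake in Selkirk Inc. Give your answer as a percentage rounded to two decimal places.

15.69%

Noa reaches Selkirk along 3 paths.
Via Ridgeback: 89% × 7% = 6.23%.
Via Everline: 7% × 53% = 3.71%.
Via Thornfield: 25% × 23% = 5.75%.
Total: 6.23% + 3.71% + 5.75% = 15.69%.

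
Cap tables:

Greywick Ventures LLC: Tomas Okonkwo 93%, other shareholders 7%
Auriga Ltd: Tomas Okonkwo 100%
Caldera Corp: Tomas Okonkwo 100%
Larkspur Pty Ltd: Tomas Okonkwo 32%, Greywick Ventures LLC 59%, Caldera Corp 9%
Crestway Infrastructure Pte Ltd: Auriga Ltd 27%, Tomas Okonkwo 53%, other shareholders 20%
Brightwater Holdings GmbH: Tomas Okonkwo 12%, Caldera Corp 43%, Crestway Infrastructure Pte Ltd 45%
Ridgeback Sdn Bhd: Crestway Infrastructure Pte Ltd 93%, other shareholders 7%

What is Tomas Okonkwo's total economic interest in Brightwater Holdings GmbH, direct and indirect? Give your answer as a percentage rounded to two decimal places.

91.00%

Tomas reaches Brightwater along 4 paths.
Direct stake: 12% = 12%.
Via Caldera: 100% × 43% = 43%.
Via Auriga → Crestway: 100% × 27% × 45% = 12.15%.
Via Crestway: 53% × 45% = 23.85%.
Total: 12% + 43% + 12.15% + 23.85% = 91%.
Rounded: 91.00%.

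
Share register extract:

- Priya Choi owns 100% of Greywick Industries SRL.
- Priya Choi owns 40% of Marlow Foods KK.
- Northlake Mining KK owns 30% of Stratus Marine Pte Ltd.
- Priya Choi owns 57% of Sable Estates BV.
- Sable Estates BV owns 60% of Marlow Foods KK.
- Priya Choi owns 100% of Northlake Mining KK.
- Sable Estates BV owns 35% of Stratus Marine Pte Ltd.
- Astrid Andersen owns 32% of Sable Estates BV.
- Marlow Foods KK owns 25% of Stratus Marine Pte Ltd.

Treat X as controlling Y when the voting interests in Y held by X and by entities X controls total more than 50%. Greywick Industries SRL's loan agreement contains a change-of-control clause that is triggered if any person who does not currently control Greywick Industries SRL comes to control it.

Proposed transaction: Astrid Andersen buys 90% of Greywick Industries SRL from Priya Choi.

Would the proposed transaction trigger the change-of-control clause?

The purchase adds only to Astrid's holdings (Priya's stake shrinks), so Astrid is the only person who could newly come to control Greywick.
Astrid's largest direct stake is 32% in Sable, which does not meet the threshold, so Astrid controls no company.
Neither Astrid nor any entity Astrid controls holds any voting interest in Greywick.
So before the transaction, Astrid does not control Greywick.
After the purchase, Astrid holds 90% of Greywick directly, and Priya's stake falls to 10%.
Astrid holds 90% of Greywick, so Astrid controls Greywick.
Astrid did not control Greywick before and does after, so the clause is triggered.

Yes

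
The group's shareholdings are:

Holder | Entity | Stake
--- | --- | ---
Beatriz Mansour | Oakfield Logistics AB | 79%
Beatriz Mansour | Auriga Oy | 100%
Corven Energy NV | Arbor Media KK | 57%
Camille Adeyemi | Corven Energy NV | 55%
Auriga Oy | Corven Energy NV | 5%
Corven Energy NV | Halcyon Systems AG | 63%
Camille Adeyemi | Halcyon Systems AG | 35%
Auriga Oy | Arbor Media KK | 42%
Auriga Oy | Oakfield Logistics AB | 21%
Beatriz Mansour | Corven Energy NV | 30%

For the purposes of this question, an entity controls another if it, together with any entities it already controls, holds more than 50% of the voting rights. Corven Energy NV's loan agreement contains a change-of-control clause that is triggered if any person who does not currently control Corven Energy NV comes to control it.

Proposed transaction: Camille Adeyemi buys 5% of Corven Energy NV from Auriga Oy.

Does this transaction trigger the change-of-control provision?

The purchase adds only to Camille's holdings (Auriga's stake shrinks), so Camille is the only person who could newly come to control Corven.
Camille holds 55% of Corven, so Camille controls Corven.
So Camille already controls Corven before the transaction.
After the purchase, Camille's direct stake in Corven rises to 55% + 5% = 60%, and Auriga's stake falls to 0%.
Camille controlled Corven already, so this is not a new person acquiring control; every other person's position is unchanged or reduced.
No new person acquires control, so the clause is not triggered.

No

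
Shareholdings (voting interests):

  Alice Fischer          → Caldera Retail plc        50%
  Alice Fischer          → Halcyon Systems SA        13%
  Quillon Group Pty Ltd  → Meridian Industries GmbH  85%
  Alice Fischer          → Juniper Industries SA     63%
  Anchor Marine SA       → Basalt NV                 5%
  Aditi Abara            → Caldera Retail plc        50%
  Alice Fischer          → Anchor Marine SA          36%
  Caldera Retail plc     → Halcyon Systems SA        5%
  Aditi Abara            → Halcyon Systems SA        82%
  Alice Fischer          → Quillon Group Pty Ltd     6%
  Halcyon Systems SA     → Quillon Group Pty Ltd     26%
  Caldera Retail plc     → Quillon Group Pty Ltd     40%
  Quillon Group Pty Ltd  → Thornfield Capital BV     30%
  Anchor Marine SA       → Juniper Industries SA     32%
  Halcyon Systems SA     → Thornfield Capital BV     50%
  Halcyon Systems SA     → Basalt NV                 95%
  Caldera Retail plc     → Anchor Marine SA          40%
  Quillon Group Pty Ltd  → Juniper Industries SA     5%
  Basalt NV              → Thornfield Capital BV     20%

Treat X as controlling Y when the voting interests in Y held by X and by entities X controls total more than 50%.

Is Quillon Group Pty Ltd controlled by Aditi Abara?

No

Aditi holds 82% of Halcyon, so Aditi controls Halcyon.
Halcyon holds 95% of Basalt, so Aditi controls Basalt.
Halcyon and Basalt together hold 50% + 20% = 70% of Thornfield, so Aditi controls Thornfield.
In Quillon, Aditi's side holds only 26%, not > 50%.
So Aditi does not control Quillon.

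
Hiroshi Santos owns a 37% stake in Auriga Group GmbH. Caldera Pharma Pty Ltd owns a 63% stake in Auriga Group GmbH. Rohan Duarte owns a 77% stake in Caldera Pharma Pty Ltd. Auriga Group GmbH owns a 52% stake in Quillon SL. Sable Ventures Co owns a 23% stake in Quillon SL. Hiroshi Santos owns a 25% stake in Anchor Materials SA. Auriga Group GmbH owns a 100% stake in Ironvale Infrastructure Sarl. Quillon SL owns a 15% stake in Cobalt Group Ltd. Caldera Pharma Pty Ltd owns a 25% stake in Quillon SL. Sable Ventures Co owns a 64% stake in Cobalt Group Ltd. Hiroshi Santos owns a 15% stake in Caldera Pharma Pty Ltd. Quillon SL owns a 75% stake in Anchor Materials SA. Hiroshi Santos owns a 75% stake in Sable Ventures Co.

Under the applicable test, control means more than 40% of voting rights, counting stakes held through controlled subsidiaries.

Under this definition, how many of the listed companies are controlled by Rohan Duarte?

5

Rohan holds 77% of Caldera, so Rohan controls Caldera.
Caldera holds 63% of Auriga, so Rohan controls Auriga.
Auriga and Caldera together hold 52% + 25% = 77% of Quillon, so Rohan controls Quillon.
Quillon holds 75% of Anchor, so Rohan controls Anchor.
Auriga holds 100% of Ironvale, so Rohan controls Ironvale.
No other company's threshold is met.
Rohan controls 5 companies.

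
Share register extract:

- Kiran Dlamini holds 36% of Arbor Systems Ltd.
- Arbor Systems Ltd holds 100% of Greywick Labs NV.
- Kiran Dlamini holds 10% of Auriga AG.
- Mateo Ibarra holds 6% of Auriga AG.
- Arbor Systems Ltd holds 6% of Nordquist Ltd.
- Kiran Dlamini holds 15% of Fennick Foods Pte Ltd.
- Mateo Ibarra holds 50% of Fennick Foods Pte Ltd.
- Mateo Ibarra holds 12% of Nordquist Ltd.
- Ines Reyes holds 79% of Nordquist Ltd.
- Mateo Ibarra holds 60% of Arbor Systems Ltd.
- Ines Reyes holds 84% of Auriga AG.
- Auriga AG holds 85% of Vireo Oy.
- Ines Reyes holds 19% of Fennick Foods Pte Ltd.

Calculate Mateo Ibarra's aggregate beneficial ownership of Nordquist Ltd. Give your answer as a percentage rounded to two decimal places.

Mateo reaches Nordquist along 2 paths.
Via Arbor: 60% × 6% = 3.6%.
Direct stake: 12% = 12%.
Total: 3.6% + 12% = 15.6%.
Rounded: 15.60%.

15.60%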